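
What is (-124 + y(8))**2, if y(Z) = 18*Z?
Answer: 400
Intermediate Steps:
(-124 + y(8))**2 = (-124 + 18*8)**2 = (-124 + 144)**2 = 20**2 = 400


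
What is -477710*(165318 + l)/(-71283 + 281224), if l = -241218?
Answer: 36258189000/209941 ≈ 1.7271e+5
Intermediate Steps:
-477710*(165318 + l)/(-71283 + 281224) = -477710*(165318 - 241218)/(-71283 + 281224) = -477710/(209941/(-75900)) = -477710/(209941*(-1/75900)) = -477710/(-209941/75900) = -477710*(-75900/209941) = 36258189000/209941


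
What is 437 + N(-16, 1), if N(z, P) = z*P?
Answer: 421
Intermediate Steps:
N(z, P) = P*z
437 + N(-16, 1) = 437 + 1*(-16) = 437 - 16 = 421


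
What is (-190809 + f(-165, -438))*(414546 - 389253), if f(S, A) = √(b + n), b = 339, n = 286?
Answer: -4825499712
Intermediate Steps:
f(S, A) = 25 (f(S, A) = √(339 + 286) = √625 = 25)
(-190809 + f(-165, -438))*(414546 - 389253) = (-190809 + 25)*(414546 - 389253) = -190784*25293 = -4825499712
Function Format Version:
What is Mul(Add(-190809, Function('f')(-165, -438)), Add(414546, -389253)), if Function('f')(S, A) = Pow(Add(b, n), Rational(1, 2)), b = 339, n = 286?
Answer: -4825499712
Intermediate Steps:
Function('f')(S, A) = 25 (Function('f')(S, A) = Pow(Add(339, 286), Rational(1, 2)) = Pow(625, Rational(1, 2)) = 25)
Mul(Add(-190809, Function('f')(-165, -438)), Add(414546, -389253)) = Mul(Add(-190809, 25), Add(414546, -389253)) = Mul(-190784, 25293) = -4825499712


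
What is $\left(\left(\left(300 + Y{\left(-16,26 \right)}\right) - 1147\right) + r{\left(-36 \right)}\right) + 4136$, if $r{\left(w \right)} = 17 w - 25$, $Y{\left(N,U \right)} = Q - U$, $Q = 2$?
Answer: $2628$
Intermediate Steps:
$Y{\left(N,U \right)} = 2 - U$
$r{\left(w \right)} = -25 + 17 w$
$\left(\left(\left(300 + Y{\left(-16,26 \right)}\right) - 1147\right) + r{\left(-36 \right)}\right) + 4136 = \left(\left(\left(300 + \left(2 - 26\right)\right) - 1147\right) + \left(-25 + 17 \left(-36\right)\right)\right) + 4136 = \left(\left(\left(300 + \left(2 - 26\right)\right) - 1147\right) - 637\right) + 4136 = \left(\left(\left(300 - 24\right) - 1147\right) - 637\right) + 4136 = \left(\left(276 - 1147\right) - 637\right) + 4136 = \left(-871 - 637\right) + 4136 = -1508 + 4136 = 2628$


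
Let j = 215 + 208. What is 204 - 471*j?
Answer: -199029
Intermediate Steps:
j = 423
204 - 471*j = 204 - 471*423 = 204 - 199233 = -199029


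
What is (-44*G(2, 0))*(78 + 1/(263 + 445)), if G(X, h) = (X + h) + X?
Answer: -2429900/177 ≈ -13728.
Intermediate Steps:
G(X, h) = h + 2*X
(-44*G(2, 0))*(78 + 1/(263 + 445)) = (-44*(0 + 2*2))*(78 + 1/(263 + 445)) = (-44*(0 + 4))*(78 + 1/708) = (-44*4)*(78 + 1/708) = -176*55225/708 = -2429900/177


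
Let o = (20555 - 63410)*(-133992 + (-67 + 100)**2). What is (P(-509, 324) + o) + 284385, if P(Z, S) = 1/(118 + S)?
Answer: 2517562362901/442 ≈ 5.6958e+9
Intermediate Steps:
o = 5695558065 (o = -42855*(-133992 + 33**2) = -42855*(-133992 + 1089) = -42855*(-132903) = 5695558065)
(P(-509, 324) + o) + 284385 = (1/(118 + 324) + 5695558065) + 284385 = (1/442 + 5695558065) + 284385 = 2517436664731/442 + 284385 = 2517562362901/442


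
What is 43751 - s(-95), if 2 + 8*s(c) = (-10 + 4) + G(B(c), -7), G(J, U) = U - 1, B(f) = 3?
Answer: 43753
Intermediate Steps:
G(J, U) = -1 + U
s(c) = -2 (s(c) = -¼ + ((-10 + 4) + (-1 - 7))/8 = -¼ + (-6 - 8)/8 = -¼ + (⅛)*(-14) = -¼ - 7/4 = -2)
43751 - s(-95) = 43751 - 1*(-2) = 43751 + 2 = 43753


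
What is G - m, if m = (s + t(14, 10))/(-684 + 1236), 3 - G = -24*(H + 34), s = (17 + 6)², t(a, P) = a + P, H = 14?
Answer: 637007/552 ≈ 1154.0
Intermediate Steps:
t(a, P) = P + a
s = 529 (s = 23² = 529)
G = 1155 (G = 3 - (-24)*(14 + 34) = 3 - (-24)*48 = 3 - 1*(-1152) = 3 + 1152 = 1155)
m = 553/552 (m = (529 + (10 + 14))/(-684 + 1236) = (529 + 24)/552 = 553*(1/552) = 553/552 ≈ 1.0018)
G - m = 1155 - 1*553/552 = 1155 - 553/552 = 637007/552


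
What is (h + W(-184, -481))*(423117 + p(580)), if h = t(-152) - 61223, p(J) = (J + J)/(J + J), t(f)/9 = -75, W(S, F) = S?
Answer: -26268011676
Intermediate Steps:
t(f) = -675 (t(f) = 9*(-75) = -675)
p(J) = 1 (p(J) = (2*J)/((2*J)) = (2*J)*(1/(2*J)) = 1)
h = -61898 (h = -675 - 61223 = -61898)
(h + W(-184, -481))*(423117 + p(580)) = (-61898 - 184)*(423117 + 1) = -62082*423118 = -26268011676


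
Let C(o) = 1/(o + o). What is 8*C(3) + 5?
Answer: 19/3 ≈ 6.3333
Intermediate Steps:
C(o) = 1/(2*o)
8*C(3) + 5 = 8*((½)/3) + 5 = 8*((½)*(⅓)) + 5 = 8*(⅙) + 5 = 4/3 + 5 = 19/3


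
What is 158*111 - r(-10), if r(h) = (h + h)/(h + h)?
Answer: 17537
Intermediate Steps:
r(h) = 1 (r(h) = (2*h)/((2*h)) = (2*h)*(1/(2*h)) = 1)
158*111 - r(-10) = 158*111 - 1*1 = 17538 - 1 = 17537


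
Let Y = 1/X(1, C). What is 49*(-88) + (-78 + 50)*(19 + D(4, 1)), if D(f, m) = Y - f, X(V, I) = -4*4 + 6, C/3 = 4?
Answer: -23646/5 ≈ -4729.2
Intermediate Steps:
C = 12 (C = 3*4 = 12)
X(V, I) = -10 (X(V, I) = -16 + 6 = -10)
Y = -⅒ (Y = 1/(-10) = -⅒ ≈ -0.10000)
D(f, m) = -⅒ - f
49*(-88) + (-78 + 50)*(19 + D(4, 1)) = 49*(-88) + (-78 + 50)*(19 + (-⅒ - 1*4)) = -4312 - 28*(19 + (-⅒ - 4)) = -4312 - 28*(19 - 41/10) = -4312 - 28*149/10 = -4312 - 2086/5 = -23646/5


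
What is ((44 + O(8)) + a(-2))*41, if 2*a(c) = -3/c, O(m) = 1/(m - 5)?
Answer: 22181/12 ≈ 1848.4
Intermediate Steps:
O(m) = 1/(-5 + m)
a(c) = -3/(2*c) (a(c) = (-3/c)/2 = -3/(2*c))
((44 + O(8)) + a(-2))*41 = ((44 + 1/(-5 + 8)) - 3/2/(-2))*41 = ((44 + 1/3) - 3/2*(-½))*41 = ((44 + ⅓) + ¾)*41 = (133/3 + ¾)*41 = (541/12)*41 = 22181/12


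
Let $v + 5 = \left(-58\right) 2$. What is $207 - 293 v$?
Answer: $35660$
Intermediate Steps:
$v = -121$ ($v = -5 - 116 = -121$)
$207 - 293 v = 207 - -35453 = 207 + 35453 = 35660$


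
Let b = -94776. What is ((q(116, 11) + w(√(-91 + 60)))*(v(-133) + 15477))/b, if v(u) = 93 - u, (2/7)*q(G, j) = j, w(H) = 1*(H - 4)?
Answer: -361169/63184 - 15703*I*√31/94776 ≈ -5.7161 - 0.9225*I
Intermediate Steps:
w(H) = -4 + H (w(H) = 1*(-4 + H) = -4 + H)
q(G, j) = 7*j/2
((q(116, 11) + w(√(-91 + 60)))*(v(-133) + 15477))/b = (((7/2)*11 + (-4 + √(-91 + 60)))*((93 - 1*(-133)) + 15477))/(-94776) = ((77/2 + (-4 + √(-31)))*((93 + 133) + 15477))*(-1/94776) = ((77/2 + (-4 + I*√31))*(226 + 15477))*(-1/94776) = ((69/2 + I*√31)*15703)*(-1/94776) = (1083507/2 + 15703*I*√31)*(-1/94776) = -361169/63184 - 15703*I*√31/94776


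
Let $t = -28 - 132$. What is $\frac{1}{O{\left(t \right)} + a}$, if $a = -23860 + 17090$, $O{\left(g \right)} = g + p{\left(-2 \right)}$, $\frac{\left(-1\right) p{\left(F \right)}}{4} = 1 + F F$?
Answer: $- \frac{1}{6950} \approx -0.00014388$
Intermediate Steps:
$p{\left(F \right)} = -4 - 4 F^{2}$ ($p{\left(F \right)} = - 4 \left(1 + F F\right) = - 4 \left(1 + F^{2}\right) = -4 - 4 F^{2}$)
$t = -160$
$O{\left(g \right)} = -20 + g$ ($O{\left(g \right)} = g - \left(4 + 4 \left(-2\right)^{2}\right) = g - 20 = -20 + g$)
$a = -6770$
$\frac{1}{O{\left(t \right)} + a} = \frac{1}{\left(-20 - 160\right) - 6770} = \frac{1}{-180 - 6770} = \frac{1}{-6950} = - \frac{1}{6950}$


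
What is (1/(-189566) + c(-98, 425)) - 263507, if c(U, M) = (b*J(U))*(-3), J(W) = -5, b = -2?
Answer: -49957654943/189566 ≈ -2.6354e+5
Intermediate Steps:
c(U, M) = -30 (c(U, M) = -2*(-5)*(-3) = 10*(-3) = -30)
(1/(-189566) + c(-98, 425)) - 263507 = (1/(-189566) - 30) - 263507 = (-1/189566 - 30) - 263507 = -5686981/189566 - 263507 = -49957654943/189566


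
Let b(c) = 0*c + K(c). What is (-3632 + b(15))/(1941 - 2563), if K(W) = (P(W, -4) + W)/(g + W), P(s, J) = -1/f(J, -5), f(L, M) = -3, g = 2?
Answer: 92593/15861 ≈ 5.8378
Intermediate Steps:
P(s, J) = 1/3 (P(s, J) = -1/(-3) = -1*(-1/3) = 1/3)
K(W) = (1/3 + W)/(2 + W)
b(c) = (1/3 + c)/(2 + c) (b(c) = 0*c + (1/3 + c)/(2 + c) = 0 + (1/3 + c)/(2 + c) = (1/3 + c)/(2 + c))
(-3632 + b(15))/(1941 - 2563) = (-3632 + (1/3 + 15)/(2 + 15))/(1941 - 2563) = (-3632 + (46/3)/17)/(-622) = (-3632 + (1/17)*(46/3))*(-1/622) = (-3632 + 46/51)*(-1/622) = -185186/51*(-1/622) = 92593/15861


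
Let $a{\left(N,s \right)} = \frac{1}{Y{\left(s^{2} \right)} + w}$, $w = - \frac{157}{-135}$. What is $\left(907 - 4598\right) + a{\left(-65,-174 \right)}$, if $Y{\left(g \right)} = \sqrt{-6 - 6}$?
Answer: $\frac{2 \left(- 498285 \sqrt{3} + 289676 i\right)}{- 157 i + 270 \sqrt{3}} \approx -3690.9 - 0.25944 i$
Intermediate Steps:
$w = \frac{157}{135}$ ($w = \left(-157\right) \left(- \frac{1}{135}\right) = \frac{157}{135} \approx 1.163$)
$Y{\left(g \right)} = 2 i \sqrt{3}$ ($Y{\left(g \right)} = \sqrt{-12} = 2 i \sqrt{3}$)
$a{\left(N,s \right)} = \frac{1}{\frac{157}{135} + 2 i \sqrt{3}}$ ($a{\left(N,s \right)} = \frac{1}{2 i \sqrt{3} + \frac{157}{135}} = \frac{1}{\frac{157}{135} + 2 i \sqrt{3}}$)
$\left(907 - 4598\right) + a{\left(-65,-174 \right)} = \left(907 - 4598\right) + \left(\frac{21195}{243349} - \frac{36450 i \sqrt{3}}{243349}\right) = -3691 + \left(\frac{21195}{243349} - \frac{36450 i \sqrt{3}}{243349}\right) = - \frac{898179964}{243349} - \frac{36450 i \sqrt{3}}{243349}$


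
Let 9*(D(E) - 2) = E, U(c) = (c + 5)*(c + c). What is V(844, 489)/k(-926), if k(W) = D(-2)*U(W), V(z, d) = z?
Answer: 633/2274256 ≈ 0.00027833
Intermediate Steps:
U(c) = 2*c*(5 + c) (U(c) = (5 + c)*(2*c) = 2*c*(5 + c))
D(E) = 2 + E/9
k(W) = 32*W*(5 + W)/9 (k(W) = (2 + (⅑)*(-2))*(2*W*(5 + W)) = (2 - 2/9)*(2*W*(5 + W)) = 16*(2*W*(5 + W))/9 = 32*W*(5 + W)/9)
V(844, 489)/k(-926) = 844/(((32/9)*(-926)*(5 - 926))) = 844/(((32/9)*(-926)*(-921))) = 844/(9097024/3) = 844*(3/9097024) = 633/2274256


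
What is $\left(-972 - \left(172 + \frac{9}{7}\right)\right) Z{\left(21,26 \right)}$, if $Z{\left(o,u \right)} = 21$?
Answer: $-24051$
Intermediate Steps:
$\left(-972 - \left(172 + \frac{9}{7}\right)\right) Z{\left(21,26 \right)} = \left(-972 - \left(172 + \frac{9}{7}\right)\right) 21 = \left(-972 - \frac{1213}{7}\right) 21 = \left(- \frac{8017}{7}\right) 21 = -24051$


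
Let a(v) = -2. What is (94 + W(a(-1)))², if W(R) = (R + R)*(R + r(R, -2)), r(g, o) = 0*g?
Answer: 10404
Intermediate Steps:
r(g, o) = 0
W(R) = 2*R² (W(R) = (R + R)*(R + 0) = (2*R)*R = 2*R²)
(94 + W(a(-1)))² = (94 + 2*(-2)²)² = (94 + 2*4)² = (94 + 8)² = 102² = 10404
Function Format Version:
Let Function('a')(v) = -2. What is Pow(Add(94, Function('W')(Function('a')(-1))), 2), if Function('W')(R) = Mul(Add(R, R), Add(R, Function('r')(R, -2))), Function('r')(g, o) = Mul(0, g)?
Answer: 10404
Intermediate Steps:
Function('r')(g, o) = 0
Function('W')(R) = Mul(2, Pow(R, 2)) (Function('W')(R) = Mul(Add(R, R), Add(R, 0)) = Mul(Mul(2, R), R) = Mul(2, Pow(R, 2)))
Pow(Add(94, Function('W')(Function('a')(-1))), 2) = Pow(Add(94, Mul(2, Pow(-2, 2))), 2) = Pow(Add(94, Mul(2, 4)), 2) = Pow(Add(94, 8), 2) = Pow(102, 2) = 10404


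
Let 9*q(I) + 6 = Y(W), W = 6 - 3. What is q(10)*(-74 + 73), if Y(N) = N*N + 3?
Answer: -2/3 ≈ -0.66667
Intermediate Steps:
W = 3
Y(N) = 3 + N**2 (Y(N) = N**2 + 3 = 3 + N**2)
q(I) = 2/3 (q(I) = -2/3 + (3 + 3**2)/9 = -2/3 + (3 + 9)/9 = -2/3 + (1/9)*12 = -2/3 + 4/3 = 2/3)
q(10)*(-74 + 73) = 2*(-74 + 73)/3 = (2/3)*(-1) = -2/3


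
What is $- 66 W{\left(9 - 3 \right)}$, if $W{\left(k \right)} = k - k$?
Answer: $0$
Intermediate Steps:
$W{\left(k \right)} = 0$
$- 66 W{\left(9 - 3 \right)} = \left(-66\right) 0 = 0$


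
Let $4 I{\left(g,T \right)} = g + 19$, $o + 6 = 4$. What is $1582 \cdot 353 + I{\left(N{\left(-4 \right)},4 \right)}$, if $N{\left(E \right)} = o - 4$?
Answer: $\frac{2233797}{4} \approx 5.5845 \cdot 10^{5}$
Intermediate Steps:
$o = -2$ ($o = -6 + 4 = -2$)
$N{\left(E \right)} = -6$ ($N{\left(E \right)} = -2 - 4 = -6$)
$I{\left(g,T \right)} = \frac{19}{4} + \frac{g}{4}$ ($I{\left(g,T \right)} = \frac{g + 19}{4} = \frac{19 + g}{4} = \frac{19}{4} + \frac{g}{4}$)
$1582 \cdot 353 + I{\left(N{\left(-4 \right)},4 \right)} = 1582 \cdot 353 + \left(\frac{19}{4} + \frac{1}{4} \left(-6\right)\right) = 558446 + \left(\frac{19}{4} - \frac{3}{2}\right) = 558446 + \frac{13}{4} = \frac{2233797}{4}$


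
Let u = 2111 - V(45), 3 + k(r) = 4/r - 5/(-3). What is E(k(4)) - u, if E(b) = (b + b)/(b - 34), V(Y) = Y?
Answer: -212796/103 ≈ -2066.0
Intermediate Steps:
k(r) = -4/3 + 4/r (k(r) = -3 + (4/r - 5/(-3)) = -3 + (4/r - 5*(-1/3)) = -3 + (4/r + 5/3) = -3 + (5/3 + 4/r) = -4/3 + 4/r)
u = 2066 (u = 2111 - 1*45 = 2111 - 45 = 2066)
E(b) = 2*b/(-34 + b) (E(b) = (2*b)/(-34 + b) = 2*b/(-34 + b))
E(k(4)) - u = 2*(-4/3 + 4/4)/(-34 + (-4/3 + 4/4)) - 1*2066 = 2*(-4/3 + 4*(1/4))/(-34 + (-4/3 + 4*(1/4))) - 2066 = 2*(-4/3 + 1)/(-34 + (-4/3 + 1)) - 2066 = 2*(-1/3)/(-34 - 1/3) - 2066 = 2*(-1/3)/(-103/3) - 2066 = 2*(-1/3)*(-3/103) - 2066 = 2/103 - 2066 = -212796/103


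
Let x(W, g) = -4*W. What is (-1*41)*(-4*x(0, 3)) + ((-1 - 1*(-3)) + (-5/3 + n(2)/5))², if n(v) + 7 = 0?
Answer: 256/225 ≈ 1.1378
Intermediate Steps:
n(v) = -7 (n(v) = -7 + 0 = -7)
(-1*41)*(-4*x(0, 3)) + ((-1 - 1*(-3)) + (-5/3 + n(2)/5))² = (-1*41)*(-(-16)*0) + ((-1 - 1*(-3)) + (-5/3 - 7/5))² = -(-164)*0 + ((-1 + 3) + (-5*⅓ - 7*⅕))² = -41*0 + (2 + (-5/3 - 7/5))² = 0 + (2 - 46/15)² = 0 + (-16/15)² = 0 + 256/225 = 256/225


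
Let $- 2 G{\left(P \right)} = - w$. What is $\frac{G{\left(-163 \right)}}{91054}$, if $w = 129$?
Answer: $\frac{129}{182108} \approx 0.00070837$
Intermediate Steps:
$G{\left(P \right)} = \frac{129}{2}$ ($G{\left(P \right)} = - \frac{\left(-1\right) 129}{2} = \left(- \frac{1}{2}\right) \left(-129\right) = \frac{129}{2}$)
$\frac{G{\left(-163 \right)}}{91054} = \frac{129}{2 \cdot 91054} = \frac{129}{2} \cdot \frac{1}{91054} = \frac{129}{182108}$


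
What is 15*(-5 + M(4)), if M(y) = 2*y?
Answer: 45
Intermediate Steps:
15*(-5 + M(4)) = 15*(-5 + 2*4) = 15*(-5 + 8) = 15*3 = 45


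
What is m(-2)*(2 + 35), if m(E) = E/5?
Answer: -74/5 ≈ -14.800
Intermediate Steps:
m(E) = E/5 (m(E) = E*(⅕) = E/5)
m(-2)*(2 + 35) = ((⅕)*(-2))*(2 + 35) = -⅖*37 = -74/5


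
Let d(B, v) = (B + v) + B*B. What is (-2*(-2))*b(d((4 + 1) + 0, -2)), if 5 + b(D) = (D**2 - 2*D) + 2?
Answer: 2900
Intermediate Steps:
d(B, v) = B + v + B**2 (d(B, v) = (B + v) + B**2 = B + v + B**2)
b(D) = -3 + D**2 - 2*D (b(D) = -5 + ((D**2 - 2*D) + 2) = -5 + (2 + D**2 - 2*D) = -3 + D**2 - 2*D)
(-2*(-2))*b(d((4 + 1) + 0, -2)) = (-2*(-2))*(-3 + (((4 + 1) + 0) - 2 + ((4 + 1) + 0)**2)**2 - 2*(((4 + 1) + 0) - 2 + ((4 + 1) + 0)**2)) = 4*(-3 + ((5 + 0) - 2 + (5 + 0)**2)**2 - 2*((5 + 0) - 2 + (5 + 0)**2)) = 4*(-3 + (5 - 2 + 5**2)**2 - 2*(5 - 2 + 5**2)) = 4*(-3 + (5 - 2 + 25)**2 - 2*(5 - 2 + 25)) = 4*(-3 + 28**2 - 2*28) = 4*(-3 + 784 - 56) = 4*725 = 2900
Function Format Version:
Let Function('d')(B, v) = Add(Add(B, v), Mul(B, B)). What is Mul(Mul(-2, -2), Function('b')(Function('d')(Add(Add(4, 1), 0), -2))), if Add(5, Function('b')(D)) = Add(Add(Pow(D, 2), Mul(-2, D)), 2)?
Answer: 2900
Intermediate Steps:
Function('d')(B, v) = Add(B, v, Pow(B, 2)) (Function('d')(B, v) = Add(Add(B, v), Pow(B, 2)) = Add(B, v, Pow(B, 2)))
Function('b')(D) = Add(-3, Pow(D, 2), Mul(-2, D)) (Function('b')(D) = Add(-5, Add(Add(Pow(D, 2), Mul(-2, D)), 2)) = Add(-5, Add(2, Pow(D, 2), Mul(-2, D))) = Add(-3, Pow(D, 2), Mul(-2, D)))
Mul(Mul(-2, -2), Function('b')(Function('d')(Add(Add(4, 1), 0), -2))) = Mul(Mul(-2, -2), Add(-3, Pow(Add(Add(Add(4, 1), 0), -2, Pow(Add(Add(4, 1), 0), 2)), 2), Mul(-2, Add(Add(Add(4, 1), 0), -2, Pow(Add(Add(4, 1), 0), 2))))) = Mul(4, Add(-3, Pow(Add(Add(5, 0), -2, Pow(Add(5, 0), 2)), 2), Mul(-2, Add(Add(5, 0), -2, Pow(Add(5, 0), 2))))) = Mul(4, Add(-3, Pow(Add(5, -2, Pow(5, 2)), 2), Mul(-2, Add(5, -2, Pow(5, 2))))) = Mul(4, Add(-3, Pow(Add(5, -2, 25), 2), Mul(-2, Add(5, -2, 25)))) = Mul(4, Add(-3, Pow(28, 2), Mul(-2, 28))) = Mul(4, Add(-3, 784, -56)) = Mul(4, 725) = 2900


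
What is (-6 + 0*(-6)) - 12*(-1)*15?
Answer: 174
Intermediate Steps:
(-6 + 0*(-6)) - 12*(-1)*15 = (-6 + 0) + 12*15 = -6 + 180 = 174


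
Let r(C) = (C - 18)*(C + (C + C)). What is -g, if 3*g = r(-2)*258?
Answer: -10320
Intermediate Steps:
r(C) = 3*C*(-18 + C) (r(C) = (-18 + C)*(C + 2*C) = (-18 + C)*(3*C) = 3*C*(-18 + C))
g = 10320 (g = ((3*(-2)*(-18 - 2))*258)/3 = ((3*(-2)*(-20))*258)/3 = (120*258)/3 = (⅓)*30960 = 10320)
-g = -1*10320 = -10320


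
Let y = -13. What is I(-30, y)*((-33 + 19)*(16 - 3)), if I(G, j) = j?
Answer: 2366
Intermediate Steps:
I(-30, y)*((-33 + 19)*(16 - 3)) = -13*(-33 + 19)*(16 - 3) = -(-182)*13 = -13*(-182) = 2366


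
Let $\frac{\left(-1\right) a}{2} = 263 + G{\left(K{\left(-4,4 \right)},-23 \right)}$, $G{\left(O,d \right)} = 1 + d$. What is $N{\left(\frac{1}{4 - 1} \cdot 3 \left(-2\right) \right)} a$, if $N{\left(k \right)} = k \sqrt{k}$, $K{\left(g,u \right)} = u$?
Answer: $964 i \sqrt{2} \approx 1363.3 i$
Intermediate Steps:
$N{\left(k \right)} = k^{\frac{3}{2}}$
$a = -482$ ($a = - 2 \left(263 + \left(1 - 23\right)\right) = - 2 \left(263 - 22\right) = \left(-2\right) 241 = -482$)
$N{\left(\frac{1}{4 - 1} \cdot 3 \left(-2\right) \right)} a = \left(\frac{1}{4 - 1} \cdot 3 \left(-2\right)\right)^{\frac{3}{2}} \left(-482\right) = \left(\frac{1}{3} \cdot 3 \left(-2\right)\right)^{\frac{3}{2}} \left(-482\right) = \left(1 \left(-2\right)\right)^{\frac{3}{2}} \left(-482\right) = \left(-2\right)^{\frac{3}{2}} \left(-482\right) = - 2 i \sqrt{2} \left(-482\right) = 964 i \sqrt{2}$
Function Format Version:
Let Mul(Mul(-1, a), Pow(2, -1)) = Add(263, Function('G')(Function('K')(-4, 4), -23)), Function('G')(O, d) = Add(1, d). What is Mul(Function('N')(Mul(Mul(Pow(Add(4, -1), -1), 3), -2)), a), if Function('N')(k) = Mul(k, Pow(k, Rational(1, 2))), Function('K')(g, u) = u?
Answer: Mul(964, I, Pow(2, Rational(1, 2))) ≈ Mul(1363.3, I)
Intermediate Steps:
Function('N')(k) = Pow(k, Rational(3, 2))
a = -482 (a = Mul(-2, Add(263, Add(1, -23))) = Mul(-2, Add(263, -22)) = Mul(-2, 241) = -482)
Mul(Function('N')(Mul(Mul(Pow(Add(4, -1), -1), 3), -2)), a) = Mul(Pow(Mul(Mul(Pow(Add(4, -1), -1), 3), -2), Rational(3, 2)), -482) = Mul(Pow(Mul(Mul(Pow(3, -1), 3), -2), Rational(3, 2)), -482) = Mul(Pow(Mul(Mul(Rational(1, 3), 3), -2), Rational(3, 2)), -482) = Mul(Pow(Mul(1, -2), Rational(3, 2)), -482) = Mul(Pow(-2, Rational(3, 2)), -482) = Mul(Mul(-2, I, Pow(2, Rational(1, 2))), -482) = Mul(964, I, Pow(2, Rational(1, 2)))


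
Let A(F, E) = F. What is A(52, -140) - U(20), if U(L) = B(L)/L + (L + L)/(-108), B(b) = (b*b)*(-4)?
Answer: 3574/27 ≈ 132.37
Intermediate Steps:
B(b) = -4*b² (B(b) = b²*(-4) = -4*b²)
U(L) = -217*L/54 (U(L) = (-4*L²)/L + (L + L)/(-108) = -4*L + (2*L)*(-1/108) = -4*L - L/54 = -217*L/54)
A(52, -140) - U(20) = 52 - (-217)*20/54 = 52 - 1*(-2170/27) = 52 + 2170/27 = 3574/27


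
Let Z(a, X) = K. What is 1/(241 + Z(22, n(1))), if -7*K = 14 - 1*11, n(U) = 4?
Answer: 7/1684 ≈ 0.0041568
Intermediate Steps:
K = -3/7 (K = -(14 - 1*11)/7 = -(14 - 11)/7 = -⅐*3 = -3/7 ≈ -0.42857)
Z(a, X) = -3/7
1/(241 + Z(22, n(1))) = 1/(241 - 3/7) = 1/(1684/7) = 7/1684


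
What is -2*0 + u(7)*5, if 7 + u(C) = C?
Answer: 0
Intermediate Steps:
u(C) = -7 + C
-2*0 + u(7)*5 = -2*0 + (-7 + 7)*5 = 0 + 0*5 = 0 + 0 = 0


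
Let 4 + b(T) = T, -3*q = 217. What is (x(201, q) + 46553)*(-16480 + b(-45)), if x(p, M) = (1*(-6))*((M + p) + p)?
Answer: -736780175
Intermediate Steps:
q = -217/3 (q = -1/3*217 = -217/3 ≈ -72.333)
b(T) = -4 + T
x(p, M) = -12*p - 6*M (x(p, M) = -6*(M + 2*p) = -12*p - 6*M)
(x(201, q) + 46553)*(-16480 + b(-45)) = ((-12*201 - 6*(-217/3)) + 46553)*(-16480 + (-4 - 45)) = ((-2412 + 434) + 46553)*(-16480 - 49) = (-1978 + 46553)*(-16529) = 44575*(-16529) = -736780175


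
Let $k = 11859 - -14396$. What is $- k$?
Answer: $-26255$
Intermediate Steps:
$k = 26255$ ($k = 11859 + 14396 = 26255$)
$- k = \left(-1\right) 26255 = -26255$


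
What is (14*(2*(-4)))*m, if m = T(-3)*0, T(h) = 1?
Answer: 0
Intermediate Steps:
m = 0 (m = 1*0 = 0)
(14*(2*(-4)))*m = (14*(2*(-4)))*0 = (14*(-8))*0 = -112*0 = 0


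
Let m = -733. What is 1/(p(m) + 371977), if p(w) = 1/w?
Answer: 733/272659140 ≈ 2.6883e-6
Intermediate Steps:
1/(p(m) + 371977) = 1/(1/(-733) + 371977) = 1/(-1/733 + 371977) = 1/(272659140/733) = 733/272659140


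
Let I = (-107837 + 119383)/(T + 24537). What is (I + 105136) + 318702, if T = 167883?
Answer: 40777459753/96210 ≈ 4.2384e+5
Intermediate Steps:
I = 5773/96210 (I = (-107837 + 119383)/(167883 + 24537) = 11546/192420 = 11546*(1/192420) = 5773/96210 ≈ 0.060004)
(I + 105136) + 318702 = (5773/96210 + 105136) + 318702 = 10115140333/96210 + 318702 = 40777459753/96210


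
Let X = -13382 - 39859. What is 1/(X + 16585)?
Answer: -1/36656 ≈ -2.7281e-5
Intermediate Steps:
X = -53241
1/(X + 16585) = 1/(-53241 + 16585) = 1/(-36656) = -1/36656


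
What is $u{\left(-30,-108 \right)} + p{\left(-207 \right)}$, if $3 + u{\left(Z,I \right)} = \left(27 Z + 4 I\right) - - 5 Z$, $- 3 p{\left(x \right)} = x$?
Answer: $-1326$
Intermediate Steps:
$p{\left(x \right)} = - \frac{x}{3}$
$u{\left(Z,I \right)} = -3 + 4 I + 32 Z$ ($u{\left(Z,I \right)} = -3 + \left(\left(27 Z + 4 I\right) - - 5 Z\right) = -3 + \left(\left(4 I + 27 Z\right) + 5 Z\right) = -3 + \left(4 I + 32 Z\right) = -3 + 4 I + 32 Z$)
$u{\left(-30,-108 \right)} + p{\left(-207 \right)} = \left(-3 + 4 \left(-108\right) + 32 \left(-30\right)\right) - -69 = \left(-3 - 432 - 960\right) + 69 = -1395 + 69 = -1326$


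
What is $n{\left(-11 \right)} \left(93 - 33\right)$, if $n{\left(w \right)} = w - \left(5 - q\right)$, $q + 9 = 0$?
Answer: $-1500$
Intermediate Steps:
$q = -9$ ($q = -9 + 0 = -9$)
$n{\left(w \right)} = -14 + w$ ($n{\left(w \right)} = w - \left(5 - -9\right) = w - \left(5 + 9\right) = w - 14 = -14 + w$)
$n{\left(-11 \right)} \left(93 - 33\right) = \left(-14 - 11\right) \left(93 - 33\right) = - 25 \left(93 - 33\right) = \left(-25\right) 60 = -1500$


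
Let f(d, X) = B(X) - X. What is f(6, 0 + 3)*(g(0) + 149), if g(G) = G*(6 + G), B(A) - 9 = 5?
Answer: 1639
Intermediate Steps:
B(A) = 14 (B(A) = 9 + 5 = 14)
f(d, X) = 14 - X
f(6, 0 + 3)*(g(0) + 149) = (14 - (0 + 3))*(0*(6 + 0) + 149) = (14 - 1*3)*(0*6 + 149) = (14 - 3)*(0 + 149) = 11*149 = 1639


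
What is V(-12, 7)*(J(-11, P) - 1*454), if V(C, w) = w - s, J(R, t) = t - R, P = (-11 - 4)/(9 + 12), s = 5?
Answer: -6212/7 ≈ -887.43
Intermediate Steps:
P = -5/7 (P = -15/21 = -15*1/21 = -5/7 ≈ -0.71429)
V(C, w) = -5 + w (V(C, w) = w - 1*5 = w - 5 = -5 + w)
V(-12, 7)*(J(-11, P) - 1*454) = (-5 + 7)*((-5/7 - 1*(-11)) - 1*454) = 2*((-5/7 + 11) - 454) = 2*(72/7 - 454) = 2*(-3106/7) = -6212/7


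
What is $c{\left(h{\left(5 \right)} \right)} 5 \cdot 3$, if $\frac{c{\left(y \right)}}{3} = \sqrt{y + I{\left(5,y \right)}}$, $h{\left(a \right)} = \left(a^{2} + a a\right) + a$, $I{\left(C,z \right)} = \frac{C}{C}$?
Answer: $90 \sqrt{14} \approx 336.75$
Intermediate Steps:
$I{\left(C,z \right)} = 1$
$h{\left(a \right)} = a + 2 a^{2}$ ($h{\left(a \right)} = \left(a^{2} + a^{2}\right) + a = 2 a^{2} + a = a + 2 a^{2}$)
$c{\left(y \right)} = 3 \sqrt{1 + y}$ ($c{\left(y \right)} = 3 \sqrt{y + 1} = 3 \sqrt{1 + y}$)
$c{\left(h{\left(5 \right)} \right)} 5 \cdot 3 = 3 \sqrt{1 + 5 \left(1 + 2 \cdot 5\right)} 5 \cdot 3 = 3 \sqrt{1 + 5 \left(1 + 10\right)} 15 = 3 \sqrt{1 + 5 \cdot 11} \cdot 15 = 3 \sqrt{1 + 55} \cdot 15 = 3 \sqrt{56} \cdot 15 = 3 \cdot 2 \sqrt{14} \cdot 15 = 6 \sqrt{14} \cdot 15 = 90 \sqrt{14}$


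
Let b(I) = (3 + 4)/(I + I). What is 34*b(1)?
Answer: 119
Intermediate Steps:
b(I) = 7/(2*I) (b(I) = 7/((2*I)) = 7*(1/(2*I)) = 7/(2*I))
34*b(1) = 34*((7/2)/1) = 34*((7/2)*1) = 34*(7/2) = 119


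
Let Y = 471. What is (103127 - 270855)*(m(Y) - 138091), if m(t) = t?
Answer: 23082727360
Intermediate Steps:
(103127 - 270855)*(m(Y) - 138091) = (103127 - 270855)*(471 - 138091) = -167728*(-137620) = 23082727360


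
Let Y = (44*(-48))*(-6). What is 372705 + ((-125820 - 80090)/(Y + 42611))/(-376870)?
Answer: 13161226935244/35312719 ≈ 3.7271e+5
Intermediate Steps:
Y = 12672 (Y = -2112*(-6) = 12672)
372705 + ((-125820 - 80090)/(Y + 42611))/(-376870) = 372705 + ((-125820 - 80090)/(12672 + 42611))/(-376870) = 372705 - 205910/55283*(-1/376870) = 372705 - 205910*1/55283*(-1/376870) = 372705 - 3490/937*(-1/376870) = 372705 + 349/35312719 = 13161226935244/35312719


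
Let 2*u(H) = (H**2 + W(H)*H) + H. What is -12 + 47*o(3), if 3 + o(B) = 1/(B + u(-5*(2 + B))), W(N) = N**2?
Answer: -2298001/15019 ≈ -153.01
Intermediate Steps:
u(H) = H/2 + H**2/2 + H**3/2 (u(H) = ((H**2 + H**2*H) + H)/2 = ((H**2 + H**3) + H)/2 = (H + H**2 + H**3)/2 = H/2 + H**2/2 + H**3/2)
o(B) = -3 + 1/(B + (-10 - 5*B)*(-9 + (-10 - 5*B)**2 - 5*B)/2) (o(B) = -3 + 1/(B + (-5*(2 + B))*(1 - 5*(2 + B) + (-5*(2 + B))**2)/2) = -3 + 1/(B + (-10 - 5*B)*(1 + (-10 - 5*B) + (-10 - 5*B)**2)/2) = -3 + 1/(B + (-10 - 5*B)*(-9 + (-10 - 5*B)**2 - 5*B)/2))
-12 + 47*o(3) = -12 + 47*((-2732 - 4209*3 - 2175*3**2 - 375*3**3)/(910 + 125*3**3 + 725*3**2 + 1403*3)) = -12 + 47*((-2732 - 12627 - 2175*9 - 375*27)/(910 + 125*27 + 725*9 + 4209)) = -12 + 47*((-2732 - 12627 - 19575 - 10125)/(910 + 3375 + 6525 + 4209)) = -12 + 47*(-45059/15019) = -12 - 2117773/15019 = -2298001/15019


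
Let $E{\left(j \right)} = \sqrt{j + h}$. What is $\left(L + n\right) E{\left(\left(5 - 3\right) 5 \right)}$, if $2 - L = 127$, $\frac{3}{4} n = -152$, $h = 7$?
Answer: $- \frac{983 \sqrt{17}}{3} \approx -1351.0$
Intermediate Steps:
$E{\left(j \right)} = \sqrt{7 + j}$ ($E{\left(j \right)} = \sqrt{j + 7} = \sqrt{7 + j}$)
$n = - \frac{608}{3}$ ($n = \frac{4}{3} \left(-152\right) = - \frac{608}{3} \approx -202.67$)
$L = -125$ ($L = 2 - 127 = -125$)
$\left(L + n\right) E{\left(\left(5 - 3\right) 5 \right)} = \left(-125 - \frac{608}{3}\right) \sqrt{7 + \left(5 - 3\right) 5} = - \frac{983 \sqrt{7 + 2 \cdot 5}}{3} = - \frac{983 \sqrt{7 + 10}}{3} = - \frac{983 \sqrt{17}}{3}$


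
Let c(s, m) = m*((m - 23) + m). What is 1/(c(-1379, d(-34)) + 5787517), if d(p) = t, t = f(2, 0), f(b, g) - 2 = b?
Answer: 1/5787457 ≈ 1.7279e-7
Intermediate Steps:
f(b, g) = 2 + b
t = 4 (t = 2 + 2 = 4)
d(p) = 4
c(s, m) = m*(-23 + 2*m) (c(s, m) = m*((-23 + m) + m) = m*(-23 + 2*m))
1/(c(-1379, d(-34)) + 5787517) = 1/(4*(-23 + 2*4) + 5787517) = 1/(4*(-23 + 8) + 5787517) = 1/(4*(-15) + 5787517) = 1/(-60 + 5787517) = 1/5787457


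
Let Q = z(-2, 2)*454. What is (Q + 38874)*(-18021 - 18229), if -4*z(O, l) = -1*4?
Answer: -1425640000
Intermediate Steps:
z(O, l) = 1 (z(O, l) = -(-1)*4/4 = -¼*(-4) = 1)
Q = 454 (Q = 1*454 = 454)
(Q + 38874)*(-18021 - 18229) = (454 + 38874)*(-18021 - 18229) = 39328*(-36250) = -1425640000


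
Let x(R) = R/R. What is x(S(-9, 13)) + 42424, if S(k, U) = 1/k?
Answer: 42425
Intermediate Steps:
x(R) = 1
x(S(-9, 13)) + 42424 = 1 + 42424 = 42425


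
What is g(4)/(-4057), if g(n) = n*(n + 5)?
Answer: -36/4057 ≈ -0.0088736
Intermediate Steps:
g(n) = n*(5 + n)
g(4)/(-4057) = (4*(5 + 4))/(-4057) = -4*9/4057 = -1/4057*36 = -36/4057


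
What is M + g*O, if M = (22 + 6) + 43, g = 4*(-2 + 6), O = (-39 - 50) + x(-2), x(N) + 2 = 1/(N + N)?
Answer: -1389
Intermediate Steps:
x(N) = -2 + 1/(2*N) (x(N) = -2 + 1/(N + N) = -2 + 1/(2*N))
O = -365/4 (O = (-39 - 50) + (-2 + (½)/(-2)) = -89 + (-2 + (½)*(-½)) = -89 + (-2 - ¼) = -89 - 9/4 = -365/4 ≈ -91.250)
g = 16 (g = 4*4 = 16)
M = 71 (M = 28 + 43 = 71)
M + g*O = 71 + 16*(-365/4) = 71 - 1460 = -1389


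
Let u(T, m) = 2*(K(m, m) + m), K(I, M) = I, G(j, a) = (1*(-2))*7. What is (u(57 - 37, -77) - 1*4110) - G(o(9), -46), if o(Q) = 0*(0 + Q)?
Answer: -4404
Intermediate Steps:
o(Q) = 0 (o(Q) = 0*Q = 0)
G(j, a) = -14 (G(j, a) = -2*7 = -14)
u(T, m) = 4*m (u(T, m) = 2*(m + m) = 2*(2*m) = 4*m)
(u(57 - 37, -77) - 1*4110) - G(o(9), -46) = (4*(-77) - 1*4110) - 1*(-14) = (-308 - 4110) + 14 = -4418 + 14 = -4404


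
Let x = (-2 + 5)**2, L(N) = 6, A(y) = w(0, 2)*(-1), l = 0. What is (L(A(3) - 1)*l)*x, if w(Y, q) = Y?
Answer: 0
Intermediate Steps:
A(y) = 0 (A(y) = 0*(-1) = 0)
x = 9 (x = 3**2 = 9)
(L(A(3) - 1)*l)*x = (6*0)*9 = 0*9 = 0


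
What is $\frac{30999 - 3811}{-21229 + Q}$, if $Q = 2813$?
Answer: $- \frac{6797}{4604} \approx -1.4763$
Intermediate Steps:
$\frac{30999 - 3811}{-21229 + Q} = \frac{30999 - 3811}{-21229 + 2813} = \frac{27188}{-18416} = 27188 \left(- \frac{1}{18416}\right) = - \frac{6797}{4604}$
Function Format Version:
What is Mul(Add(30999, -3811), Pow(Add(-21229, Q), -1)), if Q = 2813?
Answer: Rational(-6797, 4604) ≈ -1.4763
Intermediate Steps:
Mul(Add(30999, -3811), Pow(Add(-21229, Q), -1)) = Mul(Add(30999, -3811), Pow(Add(-21229, 2813), -1)) = Mul(27188, Pow(-18416, -1)) = Mul(27188, Rational(-1, 18416)) = Rational(-6797, 4604)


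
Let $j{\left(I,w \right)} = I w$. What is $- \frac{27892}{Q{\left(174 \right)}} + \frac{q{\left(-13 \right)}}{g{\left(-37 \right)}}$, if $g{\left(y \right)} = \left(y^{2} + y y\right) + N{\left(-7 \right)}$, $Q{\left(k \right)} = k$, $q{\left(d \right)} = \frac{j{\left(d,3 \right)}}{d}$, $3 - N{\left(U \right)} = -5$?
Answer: $- \frac{38295455}{238902} \approx -160.3$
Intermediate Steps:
$N{\left(U \right)} = 8$ ($N{\left(U \right)} = 3 - -5 = 3 + 5 = 8$)
$q{\left(d \right)} = 3$ ($q{\left(d \right)} = \frac{d 3}{d} = \frac{3 d}{d} = 3$)
$g{\left(y \right)} = 8 + 2 y^{2}$ ($g{\left(y \right)} = \left(y^{2} + y y\right) + 8 = \left(y^{2} + y^{2}\right) + 8 = 2 y^{2} + 8 = 8 + 2 y^{2}$)
$- \frac{27892}{Q{\left(174 \right)}} + \frac{q{\left(-13 \right)}}{g{\left(-37 \right)}} = - \frac{27892}{174} + \frac{3}{8 + 2 \left(-37\right)^{2}} = \left(-27892\right) \frac{1}{174} + \frac{3}{8 + 2 \cdot 1369} = - \frac{13946}{87} + \frac{3}{8 + 2738} = - \frac{13946}{87} + \frac{3}{2746} = - \frac{38295455}{238902}$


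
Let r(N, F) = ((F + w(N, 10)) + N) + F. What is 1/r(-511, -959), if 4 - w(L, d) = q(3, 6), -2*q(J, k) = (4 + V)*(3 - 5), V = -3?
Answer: -1/2426 ≈ -0.00041220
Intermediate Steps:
q(J, k) = 1 (q(J, k) = -(4 - 3)*(3 - 5)/2 = -(-2)/2 = -½*(-2) = 1)
w(L, d) = 3 (w(L, d) = 4 - 1*1 = 4 - 1 = 3)
r(N, F) = 3 + N + 2*F (r(N, F) = ((F + 3) + N) + F = ((3 + F) + N) + F = (3 + F + N) + F = 3 + N + 2*F)
1/r(-511, -959) = 1/(3 - 511 + 2*(-959)) = 1/(3 - 511 - 1918) = 1/(-2426) = -1/2426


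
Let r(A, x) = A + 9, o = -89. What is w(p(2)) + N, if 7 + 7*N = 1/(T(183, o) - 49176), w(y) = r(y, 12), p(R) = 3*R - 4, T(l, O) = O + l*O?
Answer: 4588639/458864 ≈ 10.000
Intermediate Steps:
T(l, O) = O + O*l
r(A, x) = 9 + A
p(R) = -4 + 3*R
w(y) = 9 + y
N = -458865/458864 (N = -1 + 1/(7*(-89*(1 + 183) - 49176)) = -1 + 1/(7*(-89*184 - 49176)) = -1 + 1/(7*(-16376 - 49176)) = -1 + (1/7)/(-65552) = -1 + (1/7)*(-1/65552) = -1 - 1/458864 = -458865/458864 ≈ -1.0000)
w(p(2)) + N = (9 + (-4 + 3*2)) - 458865/458864 = (9 + (-4 + 6)) - 458865/458864 = (9 + 2) - 458865/458864 = 11 - 458865/458864 = 4588639/458864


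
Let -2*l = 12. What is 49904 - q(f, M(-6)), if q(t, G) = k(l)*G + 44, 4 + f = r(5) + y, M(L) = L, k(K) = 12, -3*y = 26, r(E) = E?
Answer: 49932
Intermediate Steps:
l = -6 (l = -1/2*12 = -6)
y = -26/3 (y = -1/3*26 = -26/3 ≈ -8.6667)
f = -23/3 (f = -4 + (5 - 26/3) = -4 - 11/3 = -23/3 ≈ -7.6667)
q(t, G) = 44 + 12*G (q(t, G) = 12*G + 44 = 44 + 12*G)
49904 - q(f, M(-6)) = 49904 - (44 + 12*(-6)) = 49904 - (44 - 72) = 49904 - 1*(-28) = 49904 + 28 = 49932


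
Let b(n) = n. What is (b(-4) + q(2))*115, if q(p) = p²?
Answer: 0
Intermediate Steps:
(b(-4) + q(2))*115 = (-4 + 2²)*115 = (-4 + 4)*115 = 0*115 = 0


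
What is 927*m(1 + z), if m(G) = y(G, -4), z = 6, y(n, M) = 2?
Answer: 1854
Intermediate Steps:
m(G) = 2
927*m(1 + z) = 927*2 = 1854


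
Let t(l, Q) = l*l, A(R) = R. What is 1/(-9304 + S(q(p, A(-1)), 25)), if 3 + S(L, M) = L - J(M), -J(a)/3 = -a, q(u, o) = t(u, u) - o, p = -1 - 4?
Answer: -1/9356 ≈ -0.00010688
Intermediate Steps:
t(l, Q) = l**2
p = -5
q(u, o) = u**2 - o
J(a) = 3*a (J(a) = -(-3)*a = 3*a)
S(L, M) = -3 + L - 3*M (S(L, M) = -3 + (L - 3*M) = -3 + L - 3*M)
1/(-9304 + S(q(p, A(-1)), 25)) = 1/(-9304 + (-3 + ((-5)**2 - 1*(-1)) - 3*25)) = 1/(-9304 + (-3 + (25 + 1) - 75)) = 1/(-9304 + (-3 + 26 - 75)) = 1/(-9304 - 52) = 1/(-9356) = -1/9356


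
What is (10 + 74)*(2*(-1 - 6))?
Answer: -1176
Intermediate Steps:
(10 + 74)*(2*(-1 - 6)) = 84*(2*(-7)) = 84*(-14) = -1176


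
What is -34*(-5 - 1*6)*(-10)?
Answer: -3740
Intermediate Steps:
-34*(-5 - 1*6)*(-10) = -34*(-5 - 6)*(-10) = -34*(-11)*(-10) = 374*(-10) = -3740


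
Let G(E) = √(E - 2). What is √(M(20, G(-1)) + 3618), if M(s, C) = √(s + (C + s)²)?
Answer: √(3618 + √(417 + 40*I*√3)) ≈ 60.32 + 0.014*I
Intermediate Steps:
G(E) = √(-2 + E)
√(M(20, G(-1)) + 3618) = √(√(20 + (√(-2 - 1) + 20)²) + 3618) = √(√(20 + (√(-3) + 20)²) + 3618) = √(√(20 + (I*√3 + 20)²) + 3618) = √(√(20 + (20 + I*√3)²) + 3618) = √(3618 + √(20 + (20 + I*√3)²))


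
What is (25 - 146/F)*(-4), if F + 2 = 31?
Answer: -2316/29 ≈ -79.862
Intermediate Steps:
F = 29 (F = -2 + 31 = 29)
(25 - 146/F)*(-4) = (25 - 146/29)*(-4) = (579/29)*(-4) = -2316/29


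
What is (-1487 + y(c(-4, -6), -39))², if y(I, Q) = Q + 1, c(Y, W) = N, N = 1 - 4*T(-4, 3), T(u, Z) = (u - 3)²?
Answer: 2325625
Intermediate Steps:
T(u, Z) = (-3 + u)²
N = -195 (N = 1 - 4*(-3 - 4)² = 1 - 4*(-7)² = 1 - 4*49 = 1 - 196 = -195)
c(Y, W) = -195
y(I, Q) = 1 + Q
(-1487 + y(c(-4, -6), -39))² = (-1487 + (1 - 39))² = (-1487 - 38)² = (-1525)² = 2325625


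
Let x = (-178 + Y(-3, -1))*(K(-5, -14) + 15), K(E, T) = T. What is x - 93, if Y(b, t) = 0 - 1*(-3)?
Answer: -268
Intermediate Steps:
Y(b, t) = 3 (Y(b, t) = 0 + 3 = 3)
x = -175 (x = (-178 + 3)*(-14 + 15) = -175*1 = -175)
x - 93 = -175 - 93 = -268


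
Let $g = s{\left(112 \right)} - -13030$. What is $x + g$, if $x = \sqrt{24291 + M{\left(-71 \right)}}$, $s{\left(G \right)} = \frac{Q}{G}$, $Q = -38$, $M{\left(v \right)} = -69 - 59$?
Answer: $\frac{729661}{56} + \sqrt{24163} \approx 13185.0$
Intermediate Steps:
$M{\left(v \right)} = -128$ ($M{\left(v \right)} = -69 - 59 = -128$)
$s{\left(G \right)} = - \frac{38}{G}$
$g = \frac{729661}{56}$ ($g = - \frac{38}{112} - -13030 = \left(-38\right) \frac{1}{112} + 13030 = - \frac{19}{56} + 13030 = \frac{729661}{56} \approx 13030.0$)
$x = \sqrt{24163}$ ($x = \sqrt{24291 - 128} = \sqrt{24163} \approx 155.44$)
$x + g = \sqrt{24163} + \frac{729661}{56} = \frac{729661}{56} + \sqrt{24163}$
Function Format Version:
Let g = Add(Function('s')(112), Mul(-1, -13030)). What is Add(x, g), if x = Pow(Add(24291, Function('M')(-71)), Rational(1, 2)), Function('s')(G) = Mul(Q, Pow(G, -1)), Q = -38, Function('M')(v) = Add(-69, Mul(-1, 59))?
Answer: Add(Rational(729661, 56), Pow(24163, Rational(1, 2))) ≈ 13185.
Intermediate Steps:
Function('M')(v) = -128 (Function('M')(v) = Add(-69, -59) = -128)
Function('s')(G) = Mul(-38, Pow(G, -1))
g = Rational(729661, 56) (g = Add(Mul(-38, Pow(112, -1)), Mul(-1, -13030)) = Add(Mul(-38, Rational(1, 112)), 13030) = Add(Rational(-19, 56), 13030) = Rational(729661, 56) ≈ 13030.)
x = Pow(24163, Rational(1, 2)) (x = Pow(Add(24291, -128), Rational(1, 2)) = Pow(24163, Rational(1, 2)) ≈ 155.44)
Add(x, g) = Add(Pow(24163, Rational(1, 2)), Rational(729661, 56)) = Add(Rational(729661, 56), Pow(24163, Rational(1, 2)))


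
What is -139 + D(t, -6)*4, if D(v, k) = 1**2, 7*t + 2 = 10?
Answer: -135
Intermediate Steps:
t = 8/7 (t = -2/7 + (1/7)*10 = -2/7 + 10/7 = 8/7 ≈ 1.1429)
D(v, k) = 1
-139 + D(t, -6)*4 = -139 + 1*4 = -139 + 4 = -135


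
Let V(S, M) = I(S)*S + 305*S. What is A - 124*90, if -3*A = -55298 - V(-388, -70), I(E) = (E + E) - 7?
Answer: 69094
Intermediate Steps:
I(E) = -7 + 2*E (I(E) = 2*E - 7 = -7 + 2*E)
V(S, M) = 305*S + S*(-7 + 2*S) (V(S, M) = (-7 + 2*S)*S + 305*S = S*(-7 + 2*S) + 305*S = 305*S + S*(-7 + 2*S))
A = 80254 (A = -(-55298 - 2*(-388)*(149 - 388))/3 = -(-55298 - 2*(-388)*(-239))/3 = -(-55298 - 1*185464)/3 = -(-55298 - 185464)/3 = -1/3*(-240762) = 80254)
A - 124*90 = 80254 - 124*90 = 80254 - 1*11160 = 80254 - 11160 = 69094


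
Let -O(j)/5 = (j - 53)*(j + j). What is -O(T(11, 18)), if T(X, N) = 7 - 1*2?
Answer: -2400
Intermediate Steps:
T(X, N) = 5 (T(X, N) = 7 - 2 = 5)
O(j) = -10*j*(-53 + j) (O(j) = -5*(j - 53)*(j + j) = -5*(-53 + j)*2*j = -10*j*(-53 + j))
-O(T(11, 18)) = -10*5*(53 - 1*5) = -10*5*(53 - 5) = -10*5*48 = -1*2400 = -2400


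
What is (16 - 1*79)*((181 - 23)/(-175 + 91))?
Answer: 237/2 ≈ 118.50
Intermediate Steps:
(16 - 1*79)*((181 - 23)/(-175 + 91)) = (16 - 79)*(158/(-84)) = -9954*(-1)/84 = -63*(-79/42) = 237/2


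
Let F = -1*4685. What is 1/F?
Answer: -1/4685 ≈ -0.00021345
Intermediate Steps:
F = -4685
1/F = 1/(-4685) = -1/4685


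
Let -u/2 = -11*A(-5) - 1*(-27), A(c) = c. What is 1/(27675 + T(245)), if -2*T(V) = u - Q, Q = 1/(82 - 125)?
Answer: 86/2387101 ≈ 3.6027e-5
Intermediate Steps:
Q = -1/43 (Q = 1/(-43) = -1/43 ≈ -0.023256)
u = -164 (u = -2*(-11*(-5) - 1*(-27)) = -2*(55 + 27) = -2*82 = -164)
T(V) = 7051/86 (T(V) = -(-164 - 1*(-1/43))/2 = -(-164 + 1/43)/2 = -½*(-7051/43) = 7051/86)
1/(27675 + T(245)) = 1/(27675 + 7051/86) = 1/(2387101/86) = 86/2387101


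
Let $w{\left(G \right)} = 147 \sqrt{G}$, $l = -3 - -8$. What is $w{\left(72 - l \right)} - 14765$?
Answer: $-14765 + 147 \sqrt{67} \approx -13562.0$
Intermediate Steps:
$l = 5$ ($l = -3 + 8 = 5$)
$w{\left(72 - l \right)} - 14765 = 147 \sqrt{72 - 5} - 14765 = 147 \sqrt{67} - 14765 = -14765 + 147 \sqrt{67}$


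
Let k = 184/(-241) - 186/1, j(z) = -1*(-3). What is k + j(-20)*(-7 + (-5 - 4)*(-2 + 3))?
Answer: -56578/241 ≈ -234.76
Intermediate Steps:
j(z) = 3
k = -45010/241 (k = 184*(-1/241) - 186*1 = -184/241 - 186 = -45010/241 ≈ -186.76)
k + j(-20)*(-7 + (-5 - 4)*(-2 + 3)) = -45010/241 + 3*(-7 + (-5 - 4)*(-2 + 3)) = -45010/241 + 3*(-7 - 9*1) = -45010/241 + 3*(-7 - 9) = -45010/241 + 3*(-16) = -45010/241 - 48 = -56578/241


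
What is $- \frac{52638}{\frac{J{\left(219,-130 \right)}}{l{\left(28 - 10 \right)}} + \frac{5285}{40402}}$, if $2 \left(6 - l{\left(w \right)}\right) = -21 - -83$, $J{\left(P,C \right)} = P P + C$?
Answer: $\frac{17722337300}{644111979} \approx 27.514$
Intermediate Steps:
$J{\left(P,C \right)} = C + P^{2}$ ($J{\left(P,C \right)} = P^{2} + C = C + P^{2}$)
$l{\left(w \right)} = -25$ ($l{\left(w \right)} = 6 - \frac{-21 - -83}{2} = 6 - \frac{-21 + 83}{2} = 6 - 31 = -25$)
$- \frac{52638}{\frac{J{\left(219,-130 \right)}}{l{\left(28 - 10 \right)}} + \frac{5285}{40402}} = - \frac{52638}{\frac{-130 + 219^{2}}{-25} + \frac{5285}{40402}} = - \frac{52638}{\left(-130 + 47961\right) \left(- \frac{1}{25}\right) + 5285 \cdot \frac{1}{40402}} = - \frac{52638}{47831 \left(- \frac{1}{25}\right) + \frac{5285}{40402}} = - \frac{52638}{- \frac{47831}{25} + \frac{5285}{40402}} = - \frac{52638}{- \frac{1932335937}{1010050}} = \left(-52638\right) \left(- \frac{1010050}{1932335937}\right) = \frac{17722337300}{644111979}$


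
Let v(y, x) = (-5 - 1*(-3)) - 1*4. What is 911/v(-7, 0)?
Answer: -911/6 ≈ -151.83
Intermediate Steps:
v(y, x) = -6 (v(y, x) = (-5 + 3) - 4 = -2 - 4 = -6)
911/v(-7, 0) = 911/(-6) = 911*(-⅙) = -911/6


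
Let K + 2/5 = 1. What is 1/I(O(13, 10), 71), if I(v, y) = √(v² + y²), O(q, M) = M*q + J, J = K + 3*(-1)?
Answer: 5*√533069/533069 ≈ 0.0068482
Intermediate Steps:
K = ⅗ (K = -⅖ + 1 = ⅗ ≈ 0.60000)
J = -12/5 (J = ⅗ + 3*(-1) = ⅗ - 3 = -12/5 ≈ -2.4000)
O(q, M) = -12/5 + M*q (O(q, M) = M*q - 12/5 = -12/5 + M*q)
1/I(O(13, 10), 71) = 1/(√((-12/5 + 10*13)² + 71²)) = 1/(√((-12/5 + 130)² + 5041)) = 1/(√((638/5)² + 5041)) = 1/(√(407044/25 + 5041)) = 1/(√(533069/25)) = 1/(√533069/5) = 5*√533069/533069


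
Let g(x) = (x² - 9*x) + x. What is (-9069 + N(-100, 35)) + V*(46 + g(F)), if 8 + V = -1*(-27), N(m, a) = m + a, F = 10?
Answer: -7880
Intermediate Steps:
g(x) = x² - 8*x
N(m, a) = a + m
V = 19 (V = -8 - 1*(-27) = -8 + 27 = 19)
(-9069 + N(-100, 35)) + V*(46 + g(F)) = (-9069 + (35 - 100)) + 19*(46 + 10*(-8 + 10)) = (-9069 - 65) + 19*(46 + 10*2) = -9134 + 19*(46 + 20) = -9134 + 19*66 = -9134 + 1254 = -7880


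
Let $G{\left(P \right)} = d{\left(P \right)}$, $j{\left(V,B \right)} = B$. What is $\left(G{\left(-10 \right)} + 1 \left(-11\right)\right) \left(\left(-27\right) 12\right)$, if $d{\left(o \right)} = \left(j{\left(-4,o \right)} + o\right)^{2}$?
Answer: $-126036$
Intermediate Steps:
$d{\left(o \right)} = 4 o^{2}$ ($d{\left(o \right)} = \left(o + o\right)^{2} = \left(2 o\right)^{2} = 4 o^{2}$)
$G{\left(P \right)} = 4 P^{2}$
$\left(G{\left(-10 \right)} + 1 \left(-11\right)\right) \left(\left(-27\right) 12\right) = \left(4 \left(-10\right)^{2} + 1 \left(-11\right)\right) \left(\left(-27\right) 12\right) = \left(4 \cdot 100 - 11\right) \left(-324\right) = \left(400 - 11\right) \left(-324\right) = 389 \left(-324\right) = -126036$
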